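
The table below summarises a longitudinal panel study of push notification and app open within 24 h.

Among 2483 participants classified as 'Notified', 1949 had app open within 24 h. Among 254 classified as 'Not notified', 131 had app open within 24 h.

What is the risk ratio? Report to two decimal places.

1.52

From the description: a = 1949, b = 534, c = 131, d = 123.
Risk in exposed = 1949/2483 = 0.78494; risk in unexposed = 131/254 = 0.51575.
RR = 0.78494 / 0.51575 = 1.52194
The risk among the exposed is 1.52 times that among the unexposed.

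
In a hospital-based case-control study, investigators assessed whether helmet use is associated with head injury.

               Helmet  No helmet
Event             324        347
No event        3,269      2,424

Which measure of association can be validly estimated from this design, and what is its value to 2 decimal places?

Reading the table with exposure as columns: a = 324 (Helmet, case), b = 3269 (Helmet, non-case), c = 347 (No helmet, case), d = 2424.
This is a hospital-based case-control study: participants were sampled on outcome status, so risks in the source population cannot be estimated directly — relative risk is not valid here. The odds ratio is the appropriate measure.
OR = (a·d)/(b·c) = (324 × 2424) / (3269 × 347) = 785376 / 1134343 = 0.69236

0.69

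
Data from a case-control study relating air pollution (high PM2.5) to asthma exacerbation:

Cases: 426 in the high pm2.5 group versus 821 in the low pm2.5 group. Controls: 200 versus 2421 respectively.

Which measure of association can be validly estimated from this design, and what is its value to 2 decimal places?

From the description: a = 426, b = 200, c = 821, d = 2421.
This is a case-control study: participants were sampled on outcome status, so risks in the source population cannot be estimated directly — relative risk is not valid here. The odds ratio is the appropriate measure.
OR = (a·d)/(b·c) = (426 × 2421) / (200 × 821) = 1031346 / 164200 = 6.28104

6.28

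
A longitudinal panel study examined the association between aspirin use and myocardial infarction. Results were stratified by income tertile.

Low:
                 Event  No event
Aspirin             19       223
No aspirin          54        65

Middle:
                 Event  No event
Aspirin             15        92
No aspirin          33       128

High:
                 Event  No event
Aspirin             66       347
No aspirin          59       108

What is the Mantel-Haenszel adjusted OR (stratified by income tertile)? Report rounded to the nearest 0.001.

OR_MH = Σ(aᵢdᵢ/nᵢ) / Σ(bᵢcᵢ/nᵢ), where nᵢ is the stratum total.
Stratum 1 (Low): n = 361; a·d/n = 19·65/361 = 3.4211; b·c/n = 223·54/361 = 33.3573
Stratum 2 (Middle): n = 268; a·d/n = 15·128/268 = 7.1642; b·c/n = 92·33/268 = 11.3284
Stratum 3 (High): n = 580; a·d/n = 66·108/580 = 12.2897; b·c/n = 347·59/580 = 35.2983
OR_MH = (3.4211 + 7.1642 + 12.2897) / (33.3573 + 11.3284 + 35.2983) = 22.8749 / 79.9840 = 0.28599

0.286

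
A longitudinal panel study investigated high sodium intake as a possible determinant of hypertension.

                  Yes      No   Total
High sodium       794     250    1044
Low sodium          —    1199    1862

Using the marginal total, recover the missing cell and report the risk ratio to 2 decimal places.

The missing cell is in the unexposed row: 1862 − 1199 = 663.
So a = 794, b = 250, c = 663, d = 1199.
RR = [a/(a+b)] / [c/(c+d)] = (794/1044) / (663/1862) = 0.76054/0.35607 = 2.13593

2.14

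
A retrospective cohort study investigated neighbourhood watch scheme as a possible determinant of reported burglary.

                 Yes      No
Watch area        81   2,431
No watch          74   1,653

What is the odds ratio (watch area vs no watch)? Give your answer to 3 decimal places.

0.744

Cells: a = 81, b = 2431, c = 74, d = 1653.
OR = (a·d)/(b·c) = (81 × 1653) / (2431 × 74) = 133893 / 179894 = 0.74429
Exposure is associated with lower odds of reported burglary (OR = 0.74 < 1).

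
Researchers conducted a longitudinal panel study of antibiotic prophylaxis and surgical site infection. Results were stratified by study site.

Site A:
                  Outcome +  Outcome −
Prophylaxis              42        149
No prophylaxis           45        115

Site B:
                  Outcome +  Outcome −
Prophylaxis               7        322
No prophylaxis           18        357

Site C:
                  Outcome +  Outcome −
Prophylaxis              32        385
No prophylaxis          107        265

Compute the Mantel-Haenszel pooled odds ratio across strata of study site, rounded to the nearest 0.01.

OR_MH = Σ(aᵢdᵢ/nᵢ) / Σ(bᵢcᵢ/nᵢ), where nᵢ is the stratum total.
Stratum 1 (Site A): n = 351; a·d/n = 42·115/351 = 13.7607; b·c/n = 149·45/351 = 19.1026
Stratum 2 (Site B): n = 704; a·d/n = 7·357/704 = 3.5497; b·c/n = 322·18/704 = 8.2330
Stratum 3 (Site C): n = 789; a·d/n = 32·265/789 = 10.7478; b·c/n = 385·107/789 = 52.2117
OR_MH = (13.7607 + 3.5497 + 10.7478) / (19.1026 + 8.2330 + 52.2117) = 28.0582 / 79.5472 = 0.35272

0.35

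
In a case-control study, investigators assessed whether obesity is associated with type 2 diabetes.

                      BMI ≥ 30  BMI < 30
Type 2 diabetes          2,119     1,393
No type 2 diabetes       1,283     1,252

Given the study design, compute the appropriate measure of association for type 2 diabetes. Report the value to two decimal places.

Reading the table with exposure as columns: a = 2119 (BMI ≥ 30, case), b = 1283 (BMI ≥ 30, non-case), c = 1393 (BMI < 30, case), d = 1252.
This is a case-control study: participants were sampled on outcome status, so risks in the source population cannot be estimated directly — relative risk is not valid here. The odds ratio is the appropriate measure.
OR = (a·d)/(b·c) = (2119 × 1252) / (1283 × 1393) = 2652988 / 1787219 = 1.48442

1.48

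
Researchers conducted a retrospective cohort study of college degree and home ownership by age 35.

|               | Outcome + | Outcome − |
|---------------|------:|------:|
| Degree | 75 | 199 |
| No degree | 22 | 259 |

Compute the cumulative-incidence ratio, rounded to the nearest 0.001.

Cells: a = 75, b = 199, c = 22, d = 259.
Risk in exposed = 75/274 = 0.27372; risk in unexposed = 22/281 = 0.07829.
RR = 0.27372 / 0.07829 = 3.49618
The risk among the exposed is 3.50 times that among the unexposed.

3.496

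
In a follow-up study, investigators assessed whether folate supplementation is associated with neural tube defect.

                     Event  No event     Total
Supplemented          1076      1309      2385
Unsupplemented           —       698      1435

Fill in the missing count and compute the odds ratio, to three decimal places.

The missing cell is in the unexposed row: 1435 − 698 = 737.
So a = 1076, b = 1309, c = 737, d = 698.
OR = (a·d)/(b·c) = (1076 × 698) / (1309 × 737) = 751048 / 964733 = 0.77850

0.779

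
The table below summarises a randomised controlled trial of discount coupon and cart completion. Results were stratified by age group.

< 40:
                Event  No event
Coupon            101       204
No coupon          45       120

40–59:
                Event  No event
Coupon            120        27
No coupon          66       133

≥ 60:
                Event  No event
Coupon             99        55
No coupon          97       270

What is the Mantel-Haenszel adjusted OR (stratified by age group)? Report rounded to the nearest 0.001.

OR_MH = Σ(aᵢdᵢ/nᵢ) / Σ(bᵢcᵢ/nᵢ), where nᵢ is the stratum total.
Stratum 1 (< 40): n = 470; a·d/n = 101·120/470 = 25.7872; b·c/n = 204·45/470 = 19.5319
Stratum 2 (40–59): n = 346; a·d/n = 120·133/346 = 46.1272; b·c/n = 27·66/346 = 5.1503
Stratum 3 (≥ 60): n = 521; a·d/n = 99·270/521 = 51.3052; b·c/n = 55·97/521 = 10.2399
OR_MH = (25.7872 + 46.1272 + 51.3052) / (19.5319 + 5.1503 + 10.2399) = 123.2196 / 34.9221 = 3.52841

3.528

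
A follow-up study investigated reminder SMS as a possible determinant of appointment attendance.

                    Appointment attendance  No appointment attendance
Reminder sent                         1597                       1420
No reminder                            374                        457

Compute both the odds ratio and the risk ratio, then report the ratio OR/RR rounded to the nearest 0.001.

Cells: a = 1597, b = 1420, c = 374, d = 457.
OR = (1597·457)/(1420·374) = 729829/531080 = 1.37424
Risk in exposed = 1597/3017 = 0.52933; risk in unexposed = 374/831 = 0.45006; RR = 1.17614
OR/RR = 1.37424 / 1.17614 = 1.16843
The outcome is not rare, so the OR lies further from 1 than the RR.

1.168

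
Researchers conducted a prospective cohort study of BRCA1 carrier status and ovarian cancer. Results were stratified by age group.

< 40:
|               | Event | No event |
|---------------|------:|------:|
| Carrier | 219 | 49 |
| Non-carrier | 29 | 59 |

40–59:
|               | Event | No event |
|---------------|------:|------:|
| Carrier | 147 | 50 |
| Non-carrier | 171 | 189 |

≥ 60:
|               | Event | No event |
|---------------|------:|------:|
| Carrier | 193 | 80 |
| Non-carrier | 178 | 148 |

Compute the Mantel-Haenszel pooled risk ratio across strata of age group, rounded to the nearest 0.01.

1.56

RR_MH = Σ(aᵢ·n₀ᵢ/nᵢ) / Σ(cᵢ·n₁ᵢ/nᵢ), with n₁ᵢ = aᵢ+bᵢ (exposed), n₀ᵢ = cᵢ+dᵢ (unexposed), nᵢ = n₁ᵢ+n₀ᵢ.
Stratum 1 (< 40): n₁ = 268, n₀ = 88, n = 356; a·n₀/n = 219·88/356 = 54.1348; c·n₁/n = 29·268/356 = 21.8315
Stratum 2 (40–59): n₁ = 197, n₀ = 360, n = 557; a·n₀/n = 147·360/557 = 95.0090; c·n₁/n = 171·197/557 = 60.4794
Stratum 3 (≥ 60): n₁ = 273, n₀ = 326, n = 599; a·n₀/n = 193·326/599 = 105.0384; c·n₁/n = 178·273/599 = 81.1252
RR_MH = (54.1348 + 95.0090 + 105.0384) / (21.8315 + 60.4794 + 81.1252) = 254.1822 / 163.4360 = 1.55524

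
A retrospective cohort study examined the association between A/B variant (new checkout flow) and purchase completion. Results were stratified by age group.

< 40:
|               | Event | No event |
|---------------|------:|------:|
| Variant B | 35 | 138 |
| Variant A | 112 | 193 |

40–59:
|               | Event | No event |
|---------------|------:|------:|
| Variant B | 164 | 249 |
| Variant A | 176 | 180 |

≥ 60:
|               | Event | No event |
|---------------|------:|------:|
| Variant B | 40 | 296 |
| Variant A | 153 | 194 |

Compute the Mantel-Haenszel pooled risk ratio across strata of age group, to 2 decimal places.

0.56

RR_MH = Σ(aᵢ·n₀ᵢ/nᵢ) / Σ(cᵢ·n₁ᵢ/nᵢ), with n₁ᵢ = aᵢ+bᵢ (exposed), n₀ᵢ = cᵢ+dᵢ (unexposed), nᵢ = n₁ᵢ+n₀ᵢ.
Stratum 1 (< 40): n₁ = 173, n₀ = 305, n = 478; a·n₀/n = 35·305/478 = 22.3326; c·n₁/n = 112·173/478 = 40.5356
Stratum 2 (40–59): n₁ = 413, n₀ = 356, n = 769; a·n₀/n = 164·356/769 = 75.9220; c·n₁/n = 176·413/769 = 94.5228
Stratum 3 (≥ 60): n₁ = 336, n₀ = 347, n = 683; a·n₀/n = 40·347/683 = 20.3221; c·n₁/n = 153·336/683 = 75.2679
RR_MH = (22.3326 + 75.9220 + 20.3221) / (40.5356 + 94.5228 + 75.2679) = 118.5767 / 210.3263 = 0.56378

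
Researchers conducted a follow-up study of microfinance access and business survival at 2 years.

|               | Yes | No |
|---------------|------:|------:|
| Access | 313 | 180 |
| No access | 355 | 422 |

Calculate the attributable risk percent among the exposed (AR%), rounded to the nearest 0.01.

Cells: a = 313, b = 180, c = 355, d = 422.
Risk in exposed = 313/493 = 0.63489; risk in unexposed = 355/777 = 0.45689.
RR = 0.63489/0.45689 = 1.38960
AR% = (RR − 1)/RR × 100 = (1.38960 − 1)/1.38960 × 100 = 28.0369%

28.04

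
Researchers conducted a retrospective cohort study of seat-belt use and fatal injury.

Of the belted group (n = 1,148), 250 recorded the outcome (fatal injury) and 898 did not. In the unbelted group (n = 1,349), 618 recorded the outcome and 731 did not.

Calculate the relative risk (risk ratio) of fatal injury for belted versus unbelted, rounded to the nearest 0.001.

0.475

From the description: a = 250, b = 898, c = 618, d = 731.
Risk in exposed = 250/1148 = 0.21777; risk in unexposed = 618/1349 = 0.45812.
RR = 0.21777 / 0.45812 = 0.47536
The risk is 52% lower among the exposed than among the unexposed.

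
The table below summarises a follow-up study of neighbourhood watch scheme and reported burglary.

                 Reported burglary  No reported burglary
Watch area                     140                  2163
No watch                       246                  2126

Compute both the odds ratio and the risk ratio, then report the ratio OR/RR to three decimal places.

Cells: a = 140, b = 2163, c = 246, d = 2126.
OR = (140·2126)/(2163·246) = 297640/532098 = 0.55937
Risk in exposed = 140/2303 = 0.06079; risk in unexposed = 246/2372 = 0.10371; RR = 0.58616
OR/RR = 0.55937 / 0.58616 = 0.95430
The outcome is not rare, so the OR lies further from 1 than the RR.

0.954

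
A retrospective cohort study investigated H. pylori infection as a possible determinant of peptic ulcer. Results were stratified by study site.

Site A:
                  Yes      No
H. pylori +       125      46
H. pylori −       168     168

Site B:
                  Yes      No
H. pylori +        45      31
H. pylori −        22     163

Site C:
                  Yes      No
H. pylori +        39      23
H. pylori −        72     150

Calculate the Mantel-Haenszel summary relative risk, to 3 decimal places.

1.843

RR_MH = Σ(aᵢ·n₀ᵢ/nᵢ) / Σ(cᵢ·n₁ᵢ/nᵢ), with n₁ᵢ = aᵢ+bᵢ (exposed), n₀ᵢ = cᵢ+dᵢ (unexposed), nᵢ = n₁ᵢ+n₀ᵢ.
Stratum 1 (Site A): n₁ = 171, n₀ = 336, n = 507; a·n₀/n = 125·336/507 = 82.8402; c·n₁/n = 168·171/507 = 56.6627
Stratum 2 (Site B): n₁ = 76, n₀ = 185, n = 261; a·n₀/n = 45·185/261 = 31.8966; c·n₁/n = 22·76/261 = 6.4061
Stratum 3 (Site C): n₁ = 62, n₀ = 222, n = 284; a·n₀/n = 39·222/284 = 30.4859; c·n₁/n = 72·62/284 = 15.7183
RR_MH = (82.8402 + 31.8966 + 30.4859) / (56.6627 + 6.4061 + 15.7183) = 145.2227 / 78.7872 = 1.84323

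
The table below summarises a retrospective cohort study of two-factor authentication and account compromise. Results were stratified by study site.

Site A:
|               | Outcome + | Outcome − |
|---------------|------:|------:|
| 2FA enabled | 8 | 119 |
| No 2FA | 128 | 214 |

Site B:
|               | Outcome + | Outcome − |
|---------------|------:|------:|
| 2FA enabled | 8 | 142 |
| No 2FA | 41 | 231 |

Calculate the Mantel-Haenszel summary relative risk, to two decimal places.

RR_MH = Σ(aᵢ·n₀ᵢ/nᵢ) / Σ(cᵢ·n₁ᵢ/nᵢ), with n₁ᵢ = aᵢ+bᵢ (exposed), n₀ᵢ = cᵢ+dᵢ (unexposed), nᵢ = n₁ᵢ+n₀ᵢ.
Stratum 1 (Site A): n₁ = 127, n₀ = 342, n = 469; a·n₀/n = 8·342/469 = 5.8337; c·n₁/n = 128·127/469 = 34.6610
Stratum 2 (Site B): n₁ = 150, n₀ = 272, n = 422; a·n₀/n = 8·272/422 = 5.1564; c·n₁/n = 41·150/422 = 14.5735
RR_MH = (5.8337 + 5.1564) / (34.6610 + 14.5735) = 10.9901 / 49.2344 = 0.22322

0.22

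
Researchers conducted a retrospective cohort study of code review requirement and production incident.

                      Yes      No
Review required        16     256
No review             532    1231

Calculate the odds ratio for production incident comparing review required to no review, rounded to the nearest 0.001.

0.145

Cells: a = 16, b = 256, c = 532, d = 1231.
OR = (a·d)/(b·c) = (16 × 1231) / (256 × 532) = 19696 / 136192 = 0.14462
Exposure is associated with lower odds of production incident (OR = 0.14 < 1).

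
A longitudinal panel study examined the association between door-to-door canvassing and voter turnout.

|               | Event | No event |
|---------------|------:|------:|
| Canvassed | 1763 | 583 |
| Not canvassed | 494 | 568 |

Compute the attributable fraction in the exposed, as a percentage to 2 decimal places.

38.10

Cells: a = 1763, b = 583, c = 494, d = 568.
Risk in exposed = 1763/2346 = 0.75149; risk in unexposed = 494/1062 = 0.46516.
RR = 0.75149/0.46516 = 1.61556
AR% = (RR − 1)/RR × 100 = (1.61556 − 1)/1.61556 × 100 = 38.1018%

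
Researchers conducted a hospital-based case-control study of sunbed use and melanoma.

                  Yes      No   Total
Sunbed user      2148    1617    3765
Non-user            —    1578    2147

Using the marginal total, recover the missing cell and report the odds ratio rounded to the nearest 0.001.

The missing cell is in the unexposed row: 2147 − 1578 = 569.
So a = 2148, b = 1617, c = 569, d = 1578.
OR = (a·d)/(b·c) = (2148 × 1578) / (1617 × 569) = 3389544 / 920073 = 3.68399

3.684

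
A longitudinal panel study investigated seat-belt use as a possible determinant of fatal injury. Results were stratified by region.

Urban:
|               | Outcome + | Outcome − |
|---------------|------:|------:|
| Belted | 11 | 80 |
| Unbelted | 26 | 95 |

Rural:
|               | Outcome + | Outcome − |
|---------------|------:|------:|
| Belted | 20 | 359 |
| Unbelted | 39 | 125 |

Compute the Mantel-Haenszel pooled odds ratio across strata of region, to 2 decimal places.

OR_MH = Σ(aᵢdᵢ/nᵢ) / Σ(bᵢcᵢ/nᵢ), where nᵢ is the stratum total.
Stratum 1 (Urban): n = 212; a·d/n = 11·95/212 = 4.9292; b·c/n = 80·26/212 = 9.8113
Stratum 2 (Rural): n = 543; a·d/n = 20·125/543 = 4.6041; b·c/n = 359·39/543 = 25.7845
OR_MH = (4.9292 + 4.6041) / (9.8113 + 25.7845) = 9.5333 / 35.5959 = 0.26782

0.27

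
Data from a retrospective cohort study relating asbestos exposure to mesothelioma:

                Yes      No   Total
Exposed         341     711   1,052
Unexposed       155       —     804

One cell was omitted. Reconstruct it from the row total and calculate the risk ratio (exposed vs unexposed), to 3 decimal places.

The missing cell is in the unexposed row: 804 − 155 = 649.
So a = 341, b = 711, c = 155, d = 649.
RR = [a/(a+b)] / [c/(c+d)] = (341/1052) / (155/804) = 0.32414/0.19279 = 1.68137

1.681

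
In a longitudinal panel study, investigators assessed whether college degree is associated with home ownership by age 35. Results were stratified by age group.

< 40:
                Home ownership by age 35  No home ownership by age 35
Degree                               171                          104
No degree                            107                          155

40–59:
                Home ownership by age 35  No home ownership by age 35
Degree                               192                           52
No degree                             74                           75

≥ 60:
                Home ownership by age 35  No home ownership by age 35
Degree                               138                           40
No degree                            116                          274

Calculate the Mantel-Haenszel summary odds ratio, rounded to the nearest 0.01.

OR_MH = Σ(aᵢdᵢ/nᵢ) / Σ(bᵢcᵢ/nᵢ), where nᵢ is the stratum total.
Stratum 1 (< 40): n = 537; a·d/n = 171·155/537 = 49.3575; b·c/n = 104·107/537 = 20.7225
Stratum 2 (40–59): n = 393; a·d/n = 192·75/393 = 36.6412; b·c/n = 52·74/393 = 9.7913
Stratum 3 (≥ 60): n = 568; a·d/n = 138·274/568 = 66.5704; b·c/n = 40·116/568 = 8.1690
OR_MH = (49.3575 + 36.6412 + 66.5704) / (20.7225 + 9.7913 + 8.1690) = 152.5692 / 38.6829 = 3.94410

3.94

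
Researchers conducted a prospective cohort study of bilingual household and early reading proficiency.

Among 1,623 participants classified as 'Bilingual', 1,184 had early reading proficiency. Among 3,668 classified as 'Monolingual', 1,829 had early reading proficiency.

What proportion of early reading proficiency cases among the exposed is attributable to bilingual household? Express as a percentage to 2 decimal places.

31.65

From the description: a = 1184, b = 439, c = 1829, d = 1839.
Risk in exposed = 1184/1623 = 0.72951; risk in unexposed = 1829/3668 = 0.49864.
RR = 0.72951/0.49864 = 1.46302
AR% = (RR − 1)/RR × 100 = (1.46302 − 1)/1.46302 × 100 = 31.6480%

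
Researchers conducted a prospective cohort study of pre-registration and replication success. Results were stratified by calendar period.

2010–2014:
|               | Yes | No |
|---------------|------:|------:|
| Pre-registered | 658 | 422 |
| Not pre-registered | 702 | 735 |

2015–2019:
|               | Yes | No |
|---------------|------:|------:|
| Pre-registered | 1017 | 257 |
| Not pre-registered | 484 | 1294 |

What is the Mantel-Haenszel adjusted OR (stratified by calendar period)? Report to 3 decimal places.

3.934

OR_MH = Σ(aᵢdᵢ/nᵢ) / Σ(bᵢcᵢ/nᵢ), where nᵢ is the stratum total.
Stratum 1 (2010–2014): n = 2517; a·d/n = 658·735/2517 = 192.1454; b·c/n = 422·702/2517 = 117.6973
Stratum 2 (2015–2019): n = 3052; a·d/n = 1017·1294/3052 = 431.1920; b·c/n = 257·484/3052 = 40.7562
OR_MH = (192.1454 + 431.1920) / (117.6973 + 40.7562) = 623.3374 / 158.4535 = 3.93388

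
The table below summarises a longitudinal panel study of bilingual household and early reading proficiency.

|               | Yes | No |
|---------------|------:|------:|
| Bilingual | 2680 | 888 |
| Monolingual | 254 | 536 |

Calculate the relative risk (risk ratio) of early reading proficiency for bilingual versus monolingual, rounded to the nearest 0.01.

2.34

Cells: a = 2680, b = 888, c = 254, d = 536.
Risk in exposed = 2680/3568 = 0.75112; risk in unexposed = 254/790 = 0.32152.
RR = 0.75112 / 0.32152 = 2.33616
The risk among the exposed is 2.34 times that among the unexposed.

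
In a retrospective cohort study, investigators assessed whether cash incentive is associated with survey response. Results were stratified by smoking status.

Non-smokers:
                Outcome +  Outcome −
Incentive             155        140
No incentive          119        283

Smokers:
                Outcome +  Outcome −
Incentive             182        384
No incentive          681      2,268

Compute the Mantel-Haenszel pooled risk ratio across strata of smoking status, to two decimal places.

1.51

RR_MH = Σ(aᵢ·n₀ᵢ/nᵢ) / Σ(cᵢ·n₁ᵢ/nᵢ), with n₁ᵢ = aᵢ+bᵢ (exposed), n₀ᵢ = cᵢ+dᵢ (unexposed), nᵢ = n₁ᵢ+n₀ᵢ.
Stratum 1 (Non-smokers): n₁ = 295, n₀ = 402, n = 697; a·n₀/n = 155·402/697 = 89.3974; c·n₁/n = 119·295/697 = 50.3659
Stratum 2 (Smokers): n₁ = 566, n₀ = 2949, n = 3515; a·n₀/n = 182·2949/3515 = 152.6936; c·n₁/n = 681·566/3515 = 109.6575
RR_MH = (89.3974 + 152.6936) / (50.3659 + 109.6575) = 242.0910 / 160.0233 = 1.51285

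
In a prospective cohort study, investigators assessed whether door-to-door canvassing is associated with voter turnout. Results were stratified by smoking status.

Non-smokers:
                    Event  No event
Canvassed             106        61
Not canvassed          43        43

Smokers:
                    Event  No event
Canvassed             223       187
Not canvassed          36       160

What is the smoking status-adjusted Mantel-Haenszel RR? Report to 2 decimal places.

RR_MH = Σ(aᵢ·n₀ᵢ/nᵢ) / Σ(cᵢ·n₁ᵢ/nᵢ), with n₁ᵢ = aᵢ+bᵢ (exposed), n₀ᵢ = cᵢ+dᵢ (unexposed), nᵢ = n₁ᵢ+n₀ᵢ.
Stratum 1 (Non-smokers): n₁ = 167, n₀ = 86, n = 253; a·n₀/n = 106·86/253 = 36.0316; c·n₁/n = 43·167/253 = 28.3834
Stratum 2 (Smokers): n₁ = 410, n₀ = 196, n = 606; a·n₀/n = 223·196/606 = 72.1254; c·n₁/n = 36·410/606 = 24.3564
RR_MH = (36.0316 + 72.1254) / (28.3834 + 24.3564) = 108.1570 / 52.7398 = 2.05077

2.05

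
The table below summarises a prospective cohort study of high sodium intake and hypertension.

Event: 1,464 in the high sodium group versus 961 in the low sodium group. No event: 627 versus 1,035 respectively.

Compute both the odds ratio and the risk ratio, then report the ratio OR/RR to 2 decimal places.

1.73

From the description: a = 1464, b = 627, c = 961, d = 1035.
OR = (1464·1035)/(627·961) = 1515240/602547 = 2.51472
Risk in exposed = 1464/2091 = 0.70014; risk in unexposed = 961/1996 = 0.48146; RR = 1.45420
OR/RR = 2.51472 / 1.45420 = 1.72928
The outcome is not rare, so the OR lies further from 1 than the RR.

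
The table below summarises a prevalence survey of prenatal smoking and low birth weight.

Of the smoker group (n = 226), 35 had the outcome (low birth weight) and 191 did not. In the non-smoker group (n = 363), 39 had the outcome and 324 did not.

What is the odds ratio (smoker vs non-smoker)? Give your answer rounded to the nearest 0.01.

From the description: a = 35, b = 191, c = 39, d = 324.
OR = (a·d)/(b·c) = (35 × 324) / (191 × 39) = 11340 / 7449 = 1.52235
The odds of low birth weight are about 1.52 times as high in the smoker group.

1.52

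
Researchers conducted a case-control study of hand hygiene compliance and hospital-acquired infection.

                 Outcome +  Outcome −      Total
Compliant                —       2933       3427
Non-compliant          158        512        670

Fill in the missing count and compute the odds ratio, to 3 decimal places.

The missing cell is in the exposed row: 3427 − 2933 = 494.
So a = 494, b = 2933, c = 158, d = 512.
OR = (a·d)/(b·c) = (494 × 512) / (2933 × 158) = 252928 / 463414 = 0.54579

0.546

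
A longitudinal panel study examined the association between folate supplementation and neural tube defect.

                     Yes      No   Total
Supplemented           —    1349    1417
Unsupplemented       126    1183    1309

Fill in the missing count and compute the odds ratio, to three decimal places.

The missing cell is in the exposed row: 1417 − 1349 = 68.
So a = 68, b = 1349, c = 126, d = 1183.
OR = (a·d)/(b·c) = (68 × 1183) / (1349 × 126) = 80444 / 169974 = 0.47327

0.473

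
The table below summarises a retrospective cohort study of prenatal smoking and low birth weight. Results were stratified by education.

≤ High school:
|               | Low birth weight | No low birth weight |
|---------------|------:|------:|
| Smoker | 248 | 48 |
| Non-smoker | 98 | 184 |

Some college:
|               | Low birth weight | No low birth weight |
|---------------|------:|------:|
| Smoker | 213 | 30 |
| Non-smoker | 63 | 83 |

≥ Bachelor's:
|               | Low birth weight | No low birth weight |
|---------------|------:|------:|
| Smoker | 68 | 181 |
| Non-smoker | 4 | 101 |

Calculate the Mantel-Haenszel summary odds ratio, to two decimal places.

9.56

OR_MH = Σ(aᵢdᵢ/nᵢ) / Σ(bᵢcᵢ/nᵢ), where nᵢ is the stratum total.
Stratum 1 (≤ High school): n = 578; a·d/n = 248·184/578 = 78.9481; b·c/n = 48·98/578 = 8.1384
Stratum 2 (Some college): n = 389; a·d/n = 213·83/389 = 45.4473; b·c/n = 30·63/389 = 4.8586
Stratum 3 (≥ Bachelor's): n = 354; a·d/n = 68·101/354 = 19.4011; b·c/n = 181·4/354 = 2.0452
OR_MH = (78.9481 + 45.4473 + 19.4011) / (8.1384 + 4.8586 + 2.0452) = 143.7965 / 15.0422 = 9.55953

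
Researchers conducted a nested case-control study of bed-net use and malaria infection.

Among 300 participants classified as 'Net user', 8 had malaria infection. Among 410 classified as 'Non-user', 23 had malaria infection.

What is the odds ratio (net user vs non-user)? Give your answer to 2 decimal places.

0.46

From the description: a = 8, b = 292, c = 23, d = 387.
OR = (a·d)/(b·c) = (8 × 387) / (292 × 23) = 3096 / 6716 = 0.46099
Exposure is associated with lower odds of malaria infection (OR = 0.46 < 1).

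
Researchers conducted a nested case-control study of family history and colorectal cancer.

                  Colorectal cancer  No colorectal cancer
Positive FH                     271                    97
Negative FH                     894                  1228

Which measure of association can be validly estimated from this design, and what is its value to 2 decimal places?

Cells: a = 271, b = 97, c = 894, d = 1228.
This is a nested case-control study: participants were sampled on outcome status, so risks in the source population cannot be estimated directly — relative risk is not valid here. The odds ratio is the appropriate measure.
OR = (a·d)/(b·c) = (271 × 1228) / (97 × 894) = 332788 / 86718 = 3.83759

3.84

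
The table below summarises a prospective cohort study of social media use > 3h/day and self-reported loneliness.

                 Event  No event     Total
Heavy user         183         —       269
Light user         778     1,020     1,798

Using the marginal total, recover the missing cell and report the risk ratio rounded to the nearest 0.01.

The missing cell is in the exposed row: 269 − 183 = 86.
So a = 183, b = 86, c = 778, d = 1020.
RR = [a/(a+b)] / [c/(c+d)] = (183/269) / (778/1798) = 0.68030/0.43270 = 1.57220

1.57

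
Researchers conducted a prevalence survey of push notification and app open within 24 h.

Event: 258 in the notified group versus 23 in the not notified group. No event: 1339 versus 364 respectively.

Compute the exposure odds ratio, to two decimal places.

From the description: a = 258, b = 1339, c = 23, d = 364.
OR = (a·d)/(b·c) = (258 × 364) / (1339 × 23) = 93912 / 30797 = 3.04939
The odds of app open within 24 h are about 3.05 times as high in the notified group.

3.05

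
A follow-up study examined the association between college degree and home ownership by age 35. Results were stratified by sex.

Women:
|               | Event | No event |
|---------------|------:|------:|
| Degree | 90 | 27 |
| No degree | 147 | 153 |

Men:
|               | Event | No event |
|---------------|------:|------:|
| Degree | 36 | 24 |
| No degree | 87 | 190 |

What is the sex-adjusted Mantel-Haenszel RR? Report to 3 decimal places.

1.663

RR_MH = Σ(aᵢ·n₀ᵢ/nᵢ) / Σ(cᵢ·n₁ᵢ/nᵢ), with n₁ᵢ = aᵢ+bᵢ (exposed), n₀ᵢ = cᵢ+dᵢ (unexposed), nᵢ = n₁ᵢ+n₀ᵢ.
Stratum 1 (Women): n₁ = 117, n₀ = 300, n = 417; a·n₀/n = 90·300/417 = 64.7482; c·n₁/n = 147·117/417 = 41.2446
Stratum 2 (Men): n₁ = 60, n₀ = 277, n = 337; a·n₀/n = 36·277/337 = 29.5905; c·n₁/n = 87·60/337 = 15.4896
RR_MH = (64.7482 + 29.5905) / (41.2446 + 15.4896) = 94.3387 / 56.7342 = 1.66282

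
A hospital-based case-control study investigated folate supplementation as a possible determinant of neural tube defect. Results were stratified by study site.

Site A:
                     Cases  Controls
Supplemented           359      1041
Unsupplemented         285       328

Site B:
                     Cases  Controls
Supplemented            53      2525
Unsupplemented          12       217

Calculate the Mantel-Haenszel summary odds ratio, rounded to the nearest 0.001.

OR_MH = Σ(aᵢdᵢ/nᵢ) / Σ(bᵢcᵢ/nᵢ), where nᵢ is the stratum total.
Stratum 1 (Site A): n = 2013; a·d/n = 359·328/2013 = 58.4958; b·c/n = 1041·285/2013 = 147.3845
Stratum 2 (Site B): n = 2807; a·d/n = 53·217/2807 = 4.0973; b·c/n = 2525·12/2807 = 10.7944
OR_MH = (58.4958 + 4.0973) / (147.3845 + 10.7944) = 62.5930 / 158.1789 = 0.39571

0.396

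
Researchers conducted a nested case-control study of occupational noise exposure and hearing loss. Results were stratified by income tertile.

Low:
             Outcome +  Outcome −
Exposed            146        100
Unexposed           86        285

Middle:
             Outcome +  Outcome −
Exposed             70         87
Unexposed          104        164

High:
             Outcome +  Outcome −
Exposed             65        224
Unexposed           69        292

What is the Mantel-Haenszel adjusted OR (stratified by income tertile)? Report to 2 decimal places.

OR_MH = Σ(aᵢdᵢ/nᵢ) / Σ(bᵢcᵢ/nᵢ), where nᵢ is the stratum total.
Stratum 1 (Low): n = 617; a·d/n = 146·285/617 = 67.4392; b·c/n = 100·86/617 = 13.9384
Stratum 2 (Middle): n = 425; a·d/n = 70·164/425 = 27.0118; b·c/n = 87·104/425 = 21.2894
Stratum 3 (High): n = 650; a·d/n = 65·292/650 = 29.2000; b·c/n = 224·69/650 = 23.7785
OR_MH = (67.4392 + 27.0118 + 29.2000) / (13.9384 + 21.2894 + 23.7785) = 123.6510 / 59.0063 = 2.09556

2.10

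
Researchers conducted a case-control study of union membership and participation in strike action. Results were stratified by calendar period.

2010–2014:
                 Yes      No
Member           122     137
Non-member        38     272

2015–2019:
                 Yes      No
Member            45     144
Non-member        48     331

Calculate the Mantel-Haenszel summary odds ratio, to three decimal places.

3.966

OR_MH = Σ(aᵢdᵢ/nᵢ) / Σ(bᵢcᵢ/nᵢ), where nᵢ is the stratum total.
Stratum 1 (2010–2014): n = 569; a·d/n = 122·272/569 = 58.3199; b·c/n = 137·38/569 = 9.1494
Stratum 2 (2015–2019): n = 568; a·d/n = 45·331/568 = 26.2236; b·c/n = 144·48/568 = 12.1690
OR_MH = (58.3199 + 26.2236) / (9.1494 + 12.1690) = 84.5435 / 21.3184 = 3.96575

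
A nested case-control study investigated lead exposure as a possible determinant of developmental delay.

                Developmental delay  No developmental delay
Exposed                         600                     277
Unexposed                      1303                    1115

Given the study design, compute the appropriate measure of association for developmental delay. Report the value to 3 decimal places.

Cells: a = 600, b = 277, c = 1303, d = 1115.
This is a nested case-control study: participants were sampled on outcome status, so risks in the source population cannot be estimated directly — relative risk is not valid here. The odds ratio is the appropriate measure.
OR = (a·d)/(b·c) = (600 × 1115) / (277 × 1303) = 669000 / 360931 = 1.85354

1.854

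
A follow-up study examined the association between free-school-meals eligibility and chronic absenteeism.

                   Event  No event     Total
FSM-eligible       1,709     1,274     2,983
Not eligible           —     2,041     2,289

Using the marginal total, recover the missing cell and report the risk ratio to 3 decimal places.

The missing cell is in the unexposed row: 2289 − 2041 = 248.
So a = 1709, b = 1274, c = 248, d = 2041.
RR = [a/(a+b)] / [c/(c+d)] = (1709/2983) / (248/2289) = 0.57291/0.10834 = 5.28790

5.288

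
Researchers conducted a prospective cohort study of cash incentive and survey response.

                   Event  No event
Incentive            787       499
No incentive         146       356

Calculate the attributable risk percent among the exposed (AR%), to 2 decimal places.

52.48

Cells: a = 787, b = 499, c = 146, d = 356.
Risk in exposed = 787/1286 = 0.61198; risk in unexposed = 146/502 = 0.29084.
RR = 0.61198/0.29084 = 2.10419
AR% = (RR − 1)/RR × 100 = (2.10419 − 1)/2.10419 × 100 = 52.4757%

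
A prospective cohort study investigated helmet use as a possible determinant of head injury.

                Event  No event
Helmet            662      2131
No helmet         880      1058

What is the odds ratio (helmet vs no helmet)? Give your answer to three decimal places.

Cells: a = 662, b = 2131, c = 880, d = 1058.
OR = (a·d)/(b·c) = (662 × 1058) / (2131 × 880) = 700396 / 1875280 = 0.37349
Exposure is associated with lower odds of head injury (OR = 0.37 < 1).

0.373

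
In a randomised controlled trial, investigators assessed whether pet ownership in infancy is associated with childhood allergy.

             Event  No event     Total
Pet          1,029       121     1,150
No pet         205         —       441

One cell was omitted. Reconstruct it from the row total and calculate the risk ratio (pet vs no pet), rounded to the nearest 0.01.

The missing cell is in the unexposed row: 441 − 205 = 236.
So a = 1029, b = 121, c = 205, d = 236.
RR = [a/(a+b)] / [c/(c+d)] = (1029/1150) / (205/441) = 0.89478/0.46485 = 1.92487

1.92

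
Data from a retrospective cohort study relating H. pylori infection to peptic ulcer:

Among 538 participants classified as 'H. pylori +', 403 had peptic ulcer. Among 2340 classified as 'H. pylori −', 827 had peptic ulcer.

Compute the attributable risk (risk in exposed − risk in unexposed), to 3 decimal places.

0.396

From the description: a = 403, b = 135, c = 827, d = 1513.
Risk in exposed = 403/538 = 0.749071; risk in unexposed = 827/2340 = 0.353419.
Risk difference = 0.749071 − 0.353419 = 0.395652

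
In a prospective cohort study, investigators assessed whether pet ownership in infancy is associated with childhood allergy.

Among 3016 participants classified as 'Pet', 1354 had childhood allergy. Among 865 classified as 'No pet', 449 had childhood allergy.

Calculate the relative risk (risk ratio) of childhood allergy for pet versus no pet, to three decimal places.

0.865

From the description: a = 1354, b = 1662, c = 449, d = 416.
Risk in exposed = 1354/3016 = 0.44894; risk in unexposed = 449/865 = 0.51908.
RR = 0.44894 / 0.51908 = 0.86488
The risk is 14% lower among the exposed than among the unexposed.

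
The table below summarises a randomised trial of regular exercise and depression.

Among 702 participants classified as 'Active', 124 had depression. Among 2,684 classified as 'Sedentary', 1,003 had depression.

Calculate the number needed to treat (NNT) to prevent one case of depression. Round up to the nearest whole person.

Risk in treated group = 124/702 = 0.17664; risk in control = 1003/2684 = 0.37370.
Absolute risk reduction = 0.37370 − 0.17664 = 0.19706
NNT = 1 / ARR = 1 / 0.19706 = 5.075 → round up → 6

6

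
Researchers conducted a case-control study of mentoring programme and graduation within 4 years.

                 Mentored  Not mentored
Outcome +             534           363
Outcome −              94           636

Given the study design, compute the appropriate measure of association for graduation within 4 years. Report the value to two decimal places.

9.95

Reading the table with exposure as columns: a = 534 (Mentored, case), b = 94 (Mentored, non-case), c = 363 (Not mentored, case), d = 636.
This is a case-control study: participants were sampled on outcome status, so risks in the source population cannot be estimated directly — relative risk is not valid here. The odds ratio is the appropriate measure.
OR = (a·d)/(b·c) = (534 × 636) / (94 × 363) = 339624 / 34122 = 9.95323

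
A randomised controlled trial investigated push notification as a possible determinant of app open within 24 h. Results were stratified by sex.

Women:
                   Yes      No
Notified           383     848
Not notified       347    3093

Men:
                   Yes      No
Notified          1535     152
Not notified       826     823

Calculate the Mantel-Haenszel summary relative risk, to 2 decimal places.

2.04

RR_MH = Σ(aᵢ·n₀ᵢ/nᵢ) / Σ(cᵢ·n₁ᵢ/nᵢ), with n₁ᵢ = aᵢ+bᵢ (exposed), n₀ᵢ = cᵢ+dᵢ (unexposed), nᵢ = n₁ᵢ+n₀ᵢ.
Stratum 1 (Women): n₁ = 1231, n₀ = 3440, n = 4671; a·n₀/n = 383·3440/4671 = 282.0638; c·n₁/n = 347·1231/4671 = 91.4487
Stratum 2 (Men): n₁ = 1687, n₀ = 1649, n = 3336; a·n₀/n = 1535·1649/3336 = 758.7575; c·n₁/n = 826·1687/3336 = 417.7044
RR_MH = (282.0638 + 758.7575) / (91.4487 + 417.7044) = 1040.8213 / 509.1532 = 2.04422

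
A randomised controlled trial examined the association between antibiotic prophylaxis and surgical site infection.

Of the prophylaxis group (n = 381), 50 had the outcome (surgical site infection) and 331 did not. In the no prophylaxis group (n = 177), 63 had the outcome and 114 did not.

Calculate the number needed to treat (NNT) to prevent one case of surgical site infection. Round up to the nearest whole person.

5

Risk in treated group = 50/381 = 0.13123; risk in control = 63/177 = 0.35593.
Absolute risk reduction = 0.35593 − 0.13123 = 0.22470
NNT = 1 / ARR = 1 / 0.22470 = 4.450 → round up → 5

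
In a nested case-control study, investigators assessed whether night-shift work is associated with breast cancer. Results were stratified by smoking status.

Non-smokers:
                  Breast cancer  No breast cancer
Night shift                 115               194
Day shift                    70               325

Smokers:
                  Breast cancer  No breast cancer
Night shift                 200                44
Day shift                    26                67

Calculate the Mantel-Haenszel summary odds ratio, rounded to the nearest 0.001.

OR_MH = Σ(aᵢdᵢ/nᵢ) / Σ(bᵢcᵢ/nᵢ), where nᵢ is the stratum total.
Stratum 1 (Non-smokers): n = 704; a·d/n = 115·325/704 = 53.0895; b·c/n = 194·70/704 = 19.2898
Stratum 2 (Smokers): n = 337; a·d/n = 200·67/337 = 39.7626; b·c/n = 44·26/337 = 3.3947
OR_MH = (53.0895 + 39.7626) / (19.2898 + 3.3947) = 92.8521 / 22.6844 = 4.09321

4.093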